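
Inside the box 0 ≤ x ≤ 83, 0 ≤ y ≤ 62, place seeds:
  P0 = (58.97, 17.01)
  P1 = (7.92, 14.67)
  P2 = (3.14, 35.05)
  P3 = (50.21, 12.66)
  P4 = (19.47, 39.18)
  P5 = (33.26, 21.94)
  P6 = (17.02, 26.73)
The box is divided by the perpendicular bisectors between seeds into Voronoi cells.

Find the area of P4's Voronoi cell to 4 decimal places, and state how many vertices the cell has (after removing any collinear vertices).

Area of P4's cell: 1094.0332 (5 vertices)

1. box [0,83]×[0,62]: [(0, 0) (83, 0) (83, 62) (0, 62)]
2. ⊥bis P4·P0 via (39.22,28.095): [(0, 0) (23.4512, 0) (58.2497, 62) (0, 62)]  |A|=2532.7296
3. ⊥bis P4·P1 via (13.695,26.925): [(0, 33.3786) (33.3617, 17.6573) (58.2497, 62) (0, 62)]  |A|=1768.9033
4. ⊥bis P4·P2 via (11.305,37.115): [(13.9075, 26.8249) (33.3617, 17.6573) (58.2497, 62) (5.0114, 62)]  |A|=1481.74
5. ⊥bis P4·P3 via (34.84,25.92): [(13.9075, 26.8249) (29.3447, 19.5503) (43.8813, 36.4) (58.2497, 62) (5.0114, 62)]  |A|=1434.1389
6. ⊥bis P4·P5 via (26.365,30.56): [(13.9075, 26.8249) (18.8082, 24.5155) (52.2038, 51.228) (58.2497, 62) (5.0114, 62)]  |A|=1172.8444
7. ⊥bis P4·P6 via (18.245,32.955): [(12.0487, 34.1743) (27.1648, 31.1997) (52.2038, 51.228) (58.2497, 62) (5.0114, 62)]  |A|=1094.0332
8. canonical 5-gon: [(12.0487, 34.1743) (27.1648, 31.1997) (52.2038, 51.228) (58.2497, 62) (5.0114, 62)]
9. shoelace: 1094.0332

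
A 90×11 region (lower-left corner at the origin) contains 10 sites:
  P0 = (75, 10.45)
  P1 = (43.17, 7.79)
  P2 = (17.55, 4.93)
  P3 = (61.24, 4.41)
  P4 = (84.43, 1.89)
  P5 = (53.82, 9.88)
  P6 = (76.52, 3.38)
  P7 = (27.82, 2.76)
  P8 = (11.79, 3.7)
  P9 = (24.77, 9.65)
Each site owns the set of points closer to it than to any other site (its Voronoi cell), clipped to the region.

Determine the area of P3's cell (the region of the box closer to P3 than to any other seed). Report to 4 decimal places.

1. box [0,90]×[0,11]: [(0, 0) (90, 0) (90, 11) (0, 11)]
2. ⊥bis P3·P0 via (68.12,7.43): [(0, 0) (71.3814, 0) (66.5529, 11) (0, 11)]  |A|=758.639
3. ⊥bis P3·P1 via (52.205,6.1): [(51.064, 0) (71.3814, 0) (66.5529, 11) (53.1215, 11)]  |A|=185.6185
4. ⊥bis P3·P2 via (39.395,4.67): [(51.064, 0) (71.3814, 0) (66.5529, 11) (53.1215, 11)]  |A|=185.6185
5. ⊥bis P3·P4 via (72.835,3.15): [(51.064, 0) (71.3814, 0) (66.5529, 11) (53.1215, 11)]  |A|=185.6185
6. ⊥bis P3·P5 via (57.53,7.145): [(52.2627, 0) (71.3814, 0) (66.5529, 11) (60.3719, 11)]  |A|=139.1486
7. ⊥bis P3·P6 via (68.88,3.895): [(52.2627, 0) (68.6174, 0) (68.9854, 5.4585) (66.5529, 11) (60.3719, 11)]  |A|=131.605
8. ⊥bis P3·P7 via (44.53,3.585): [(52.2627, 0) (68.6174, 0) (68.9854, 5.4585) (66.5529, 11) (60.3719, 11)]  |A|=131.605
9. ⊥bis P3·P8 via (36.515,4.055): [(52.2627, 0) (68.6174, 0) (68.9854, 5.4585) (66.5529, 11) (60.3719, 11)]  |A|=131.605
10. ⊥bis P3·P9 via (43.005,7.03): [(52.2627, 0) (68.6174, 0) (68.9854, 5.4585) (66.5529, 11) (60.3719, 11)]  |A|=131.605
11. canonical 5-gon: [(52.2627, 0) (68.6174, 0) (68.9854, 5.4585) (66.5529, 11) (60.3719, 11)]
12. shoelace: 131.605

Area of P3's cell: 131.6050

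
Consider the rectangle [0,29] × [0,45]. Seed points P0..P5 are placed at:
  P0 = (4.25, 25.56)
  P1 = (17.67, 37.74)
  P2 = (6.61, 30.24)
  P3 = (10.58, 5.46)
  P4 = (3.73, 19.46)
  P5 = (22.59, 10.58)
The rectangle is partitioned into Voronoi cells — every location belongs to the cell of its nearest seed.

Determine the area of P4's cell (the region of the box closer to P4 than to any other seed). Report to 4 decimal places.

1. box [0,29]×[0,45]: [(0, 0) (29, 0) (29, 45) (0, 45)]
2. ⊥bis P4·P0 via (3.99,22.51): [(0, 22.8501) (0, 0) (29, 0) (29, 20.378)]  |A|=626.8079
3. ⊥bis P4·P1 via (10.7,28.6): [(20.5356, 21.0996) (0, 22.8501) (0, 0) (29, 0) (29, 14.6447)]  |A|=602.5436
4. ⊥bis P4·P2 via (5.17,24.85): [(21.2514, 20.5537) (18.5861, 21.2657) (0, 22.8501) (0, 0) (29, 0) (29, 14.6447)]  |A|=602.071
5. ⊥bis P4·P3 via (7.155,12.46): [(22.2072, 19.8248) (21.2514, 20.5537) (18.5861, 21.2657) (0, 22.8501) (0, 8.9592)]  |A|=165.3927
6. ⊥bis P4·P5 via (13.16,15.02): [(13.3913, 15.5114) (16.1966, 21.4694) (0, 22.8501) (0, 8.9592)]  |A|=143.1965
7. canonical 4-gon: [(13.3913, 15.5114) (16.1966, 21.4694) (0, 22.8501) (0, 8.9592)]
8. shoelace: 143.1965

Area of P4's cell: 143.1965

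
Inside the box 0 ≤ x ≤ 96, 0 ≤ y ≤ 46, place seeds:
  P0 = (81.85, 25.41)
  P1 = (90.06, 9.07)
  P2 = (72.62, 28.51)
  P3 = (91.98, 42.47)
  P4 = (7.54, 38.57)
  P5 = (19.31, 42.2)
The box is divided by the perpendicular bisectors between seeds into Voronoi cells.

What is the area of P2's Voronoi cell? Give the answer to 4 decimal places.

1. box [0,96]×[0,46]: [(0, 0) (96, 0) (96, 46) (0, 46)]
2. ⊥bis P2·P0 via (77.235,26.96): [(0, 0) (68.1802, 0) (83.6298, 46) (0, 46)]  |A|=3491.6295
3. ⊥bis P2·P1 via (81.34,18.79): [(0, 0) (60.3952, 0) (71.5374, 9.9959) (83.6298, 46) (0, 46)]  |A|=3452.7204
4. ⊥bis P2·P3 via (82.3,35.49): [(0, 0) (60.3952, 0) (71.5374, 9.9959) (80.799, 37.5716) (74.7215, 46) (0, 46)]  |A|=3415.179
5. ⊥bis P2·P4 via (40.08,33.54): [(34.8954, 0) (60.3952, 0) (71.5374, 9.9959) (80.799, 37.5716) (74.7215, 46) (42.0061, 46)]  |A|=1646.4451
6. ⊥bis P2·P5 via (45.965,35.355): [(36.8858, 0) (60.3952, 0) (71.5374, 9.9959) (80.799, 37.5716) (74.7215, 46) (48.6986, 46)]  |A|=1446.7361
7. canonical 6-gon: [(36.8858, 0) (60.3952, 0) (71.5374, 9.9959) (80.799, 37.5716) (74.7215, 46) (48.6986, 46)]
8. shoelace: 1446.7361

Area of P2's cell: 1446.7361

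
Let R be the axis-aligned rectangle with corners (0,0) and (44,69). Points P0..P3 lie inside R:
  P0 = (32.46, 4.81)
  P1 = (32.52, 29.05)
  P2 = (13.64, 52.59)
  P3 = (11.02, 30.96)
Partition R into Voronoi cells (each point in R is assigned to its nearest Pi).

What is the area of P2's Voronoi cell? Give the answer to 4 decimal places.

Area of P2's cell: 1040.1000

1. box [0,44]×[0,69]: [(0, 0) (44, 0) (44, 69) (0, 69)]
2. ⊥bis P2·P0 via (23.05,28.7): [(0, 19.6209) (44, 36.952) (44, 69) (0, 69)]  |A|=1791.3977
3. ⊥bis P2·P1 via (23.08,40.82): [(0, 22.3089) (44, 57.5987) (44, 69) (0, 69)]  |A|=1278.0329
4. ⊥bis P2·P3 via (12.33,41.775): [(0, 43.2685) (22.704, 40.5184) (44, 57.5987) (44, 69) (0, 69)]  |A|=1040.1
5. canonical 5-gon: [(0, 43.2685) (22.704, 40.5184) (44, 57.5987) (44, 69) (0, 69)]
6. shoelace: 1040.1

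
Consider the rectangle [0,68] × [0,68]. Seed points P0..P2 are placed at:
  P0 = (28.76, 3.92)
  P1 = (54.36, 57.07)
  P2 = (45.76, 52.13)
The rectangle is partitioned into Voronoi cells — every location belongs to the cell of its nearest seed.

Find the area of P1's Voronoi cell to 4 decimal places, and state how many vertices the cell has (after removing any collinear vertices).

1. box [0,68]×[0,68]: [(0, 0) (68, 0) (68, 68) (0, 68)]
2. ⊥bis P1·P0 via (41.56,30.495): [(0, 50.5126) (68, 17.76) (68, 68) (0, 68)]  |A|=2302.7304
3. ⊥bis P1·P2 via (50.06,54.6): [(68, 23.3684) (68, 68) (42.3628, 68)]  |A|=572.1146
4. canonical 3-gon: [(68, 23.3684) (68, 68) (42.3628, 68)]
5. shoelace: 572.1146

Area of P1's cell: 572.1146 (3 vertices)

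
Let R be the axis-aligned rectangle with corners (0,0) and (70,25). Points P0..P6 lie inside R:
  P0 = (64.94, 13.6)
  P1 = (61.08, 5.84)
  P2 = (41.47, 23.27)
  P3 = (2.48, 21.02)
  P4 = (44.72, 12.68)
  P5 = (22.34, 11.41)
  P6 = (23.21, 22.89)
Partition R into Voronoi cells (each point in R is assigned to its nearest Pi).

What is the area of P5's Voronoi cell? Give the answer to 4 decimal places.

Area of P5's cell: 427.8621

1. box [0,70]×[0,25]: [(0, 0) (70, 0) (70, 25) (0, 25)]
2. ⊥bis P5·P0 via (43.64,12.505): [(0, 0) (44.2829, 0) (42.9977, 25) (0, 25)]  |A|=1091.0064
3. ⊥bis P5·P1 via (41.71,8.625): [(0, 0) (40.4699, 0) (43.2786, 19.5348) (42.9977, 25) (0, 25)]  |A|=1053.7637
4. ⊥bis P5·P2 via (31.905,17.34): [(0, 0) (40.4699, 0) (40.8813, 2.8614) (27.156, 25) (0, 25)]  |A|=869.5147
5. ⊥bis P5·P3 via (12.41,16.215): [(4.5638, 0) (40.4699, 0) (40.8813, 2.8614) (27.156, 25) (16.6609, 25)]  |A|=604.2057
6. ⊥bis P5·P4 via (33.53,12.045): [(4.5638, 0) (34.2135, 0) (33.363, 14.9883) (27.156, 25) (16.6609, 25)]  |A|=544.0686
7. ⊥bis P5·P6 via (22.775,17.15): [(13.2131, 17.8746) (4.5638, 0) (34.2135, 0) (33.363, 14.9883) (32.4787, 16.4146)]  |A|=427.8621
8. canonical 5-gon: [(13.2131, 17.8746) (4.5638, 0) (34.2135, 0) (33.363, 14.9883) (32.4787, 16.4146)]
9. shoelace: 427.8621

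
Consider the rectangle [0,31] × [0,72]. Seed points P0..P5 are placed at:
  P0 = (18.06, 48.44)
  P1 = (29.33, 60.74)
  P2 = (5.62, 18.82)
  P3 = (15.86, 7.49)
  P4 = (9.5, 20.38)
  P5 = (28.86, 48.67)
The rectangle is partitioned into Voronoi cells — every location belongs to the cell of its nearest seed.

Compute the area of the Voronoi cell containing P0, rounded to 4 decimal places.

Area of P0's cell: 708.5601

1. box [0,31]×[0,72]: [(0, 0) (31, 0) (31, 72) (0, 72)]
2. ⊥bis P0·P1 via (23.695,54.59): [(0, 0) (31, 0) (31, 47.8967) (4.6938, 72) (0, 72)]  |A|=1914.9677
3. ⊥bis P0·P2 via (11.84,33.63): [(0, 38.6026) (31, 25.5831) (31, 47.8967) (4.6938, 72) (0, 72)]  |A|=920.0894
4. ⊥bis P0·P3 via (16.96,27.965): [(0, 38.6026) (26.556, 27.4495) (31, 27.2107) (31, 47.8967) (4.6938, 72) (0, 72)]  |A|=916.4728
5. ⊥bis P0·P4 via (13.78,34.41): [(0, 38.6137) (31, 29.1569) (31, 47.8967) (4.6938, 72) (0, 72)]  |A|=864.5235
6. ⊥bis P0·P5 via (23.46,48.555): [(0, 38.6137) (23.8265, 31.3452) (23.3242, 54.9297) (4.6938, 72) (0, 72)]  |A|=708.5601
7. canonical 5-gon: [(0, 38.6137) (23.8265, 31.3452) (23.3242, 54.9297) (4.6938, 72) (0, 72)]
8. shoelace: 708.5601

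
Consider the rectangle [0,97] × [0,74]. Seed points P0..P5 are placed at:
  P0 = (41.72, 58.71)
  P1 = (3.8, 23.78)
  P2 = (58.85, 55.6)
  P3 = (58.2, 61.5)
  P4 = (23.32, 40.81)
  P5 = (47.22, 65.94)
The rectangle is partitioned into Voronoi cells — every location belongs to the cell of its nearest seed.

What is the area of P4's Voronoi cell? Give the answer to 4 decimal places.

1. box [0,97]×[0,74]: [(0, 0) (97, 0) (97, 74) (0, 74)]
2. ⊥bis P4·P0 via (32.52,49.76): [(0, 0) (80.9278, 0) (8.9387, 74) (0, 74)]  |A|=3325.0613
3. ⊥bis P4·P1 via (13.56,32.295): [(0, 47.8376) (41.7354, 0) (80.9278, 0) (8.9387, 74) (0, 74)]  |A|=2326.7997
4. ⊥bis P4·P2 via (41.085,48.205): [(0, 47.8376) (41.7354, 0) (61.1512, 0) (46.3596, 35.5338) (8.9387, 74) (0, 74)]  |A|=1975.4302
5. ⊥bis P4·P3 via (40.76,51.155): [(0, 47.8376) (41.7354, 0) (61.1512, 0) (46.3596, 35.5338) (8.9387, 74) (0, 74)]  |A|=1975.4302
6. ⊥bis P4·P5 via (35.27,53.375): [(0, 47.8376) (41.7354, 0) (61.1512, 0) (46.3596, 35.5338) (8.9387, 74) (0, 74)]  |A|=1975.4302
7. canonical 6-gon: [(0, 47.8376) (41.7354, 0) (61.1512, 0) (46.3596, 35.5338) (8.9387, 74) (0, 74)]
8. shoelace: 1975.4302

Area of P4's cell: 1975.4302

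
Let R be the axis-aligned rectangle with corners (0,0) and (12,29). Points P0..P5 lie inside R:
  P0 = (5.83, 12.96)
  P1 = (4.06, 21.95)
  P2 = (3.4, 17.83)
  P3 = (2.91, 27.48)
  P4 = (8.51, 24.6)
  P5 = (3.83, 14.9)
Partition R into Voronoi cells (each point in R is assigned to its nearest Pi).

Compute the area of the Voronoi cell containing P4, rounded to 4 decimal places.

1. box [0,12]×[0,29]: [(0, 0) (12, 0) (12, 29) (0, 29)]
2. ⊥bis P4·P0 via (7.17,18.78): [(0, 20.4308) (12, 17.6679) (12, 29) (0, 29)]  |A|=119.4074
3. ⊥bis P4·P1 via (6.285,23.275): [(9.2465, 18.3019) (12, 17.6679) (12, 29) (2.8757, 29)]  |A|=64.4075
4. ⊥bis P4·P2 via (5.955,21.215): [(8.7828, 19.0806) (10.0637, 18.1138) (12, 17.6679) (12, 29) (2.8757, 29)]  |A|=64.133
5. ⊥bis P4·P3 via (5.71,26.04): [(5.2134, 25.0744) (8.7828, 19.0806) (10.0637, 18.1138) (12, 17.6679) (12, 29) (7.2323, 29)]  |A|=55.582
6. ⊥bis P4·P5 via (6.17,19.75): [(5.2134, 25.0744) (8.7828, 19.0806) (10.0637, 18.1138) (12, 17.6679) (12, 29) (7.2323, 29)]  |A|=55.582
7. canonical 6-gon: [(5.2134, 25.0744) (8.7828, 19.0806) (10.0637, 18.1138) (12, 17.6679) (12, 29) (7.2323, 29)]
8. shoelace: 55.582

Area of P4's cell: 55.5820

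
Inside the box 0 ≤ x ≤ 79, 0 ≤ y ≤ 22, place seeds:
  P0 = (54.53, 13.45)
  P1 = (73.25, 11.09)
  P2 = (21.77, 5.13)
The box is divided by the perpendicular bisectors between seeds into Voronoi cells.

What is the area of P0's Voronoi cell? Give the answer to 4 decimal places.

Area of P0's cell: 572.3119

1. box [0,79]×[0,22]: [(0, 0) (79, 0) (79, 22) (0, 22)]
2. ⊥bis P0·P1 via (63.89,12.27): [(0, 0) (62.3431, 0) (65.1166, 22) (0, 22)]  |A|=1402.0576
3. ⊥bis P0·P2 via (38.15,9.29): [(40.5094, 0) (62.3431, 0) (65.1166, 22) (34.9221, 22)]  |A|=572.3119
4. canonical 4-gon: [(40.5094, 0) (62.3431, 0) (65.1166, 22) (34.9221, 22)]
5. shoelace: 572.3119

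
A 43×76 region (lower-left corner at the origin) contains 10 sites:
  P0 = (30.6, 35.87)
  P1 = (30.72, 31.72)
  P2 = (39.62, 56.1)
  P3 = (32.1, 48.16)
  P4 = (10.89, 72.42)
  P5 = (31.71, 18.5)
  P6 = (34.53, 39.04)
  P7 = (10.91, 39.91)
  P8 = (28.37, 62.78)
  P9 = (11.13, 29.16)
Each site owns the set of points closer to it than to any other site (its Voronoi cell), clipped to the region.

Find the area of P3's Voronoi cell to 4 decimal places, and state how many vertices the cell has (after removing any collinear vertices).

Area of P3's cell: 203.3937 (5 vertices)

1. box [0,43]×[0,76]: [(0, 0) (43, 0) (43, 76) (0, 76)]
2. ⊥bis P3·P0 via (31.35,42.015): [(0, 45.8413) (43, 40.5931) (43, 76) (0, 76)]  |A|=1409.6605
3. ⊥bis P3·P1 via (31.41,39.94): [(0, 45.8413) (43, 40.5931) (43, 76) (0, 76)]  |A|=1409.6605
4. ⊥bis P3·P2 via (35.86,52.13): [(0, 45.8413) (43, 40.5931) (43, 45.3677) (10.6568, 76) (0, 76)]  |A|=914.2875
5. ⊥bis P3·P4 via (21.495,60.29): [(4.3599, 45.3092) (43, 40.5931) (43, 45.3677) (24.4846, 62.9037)]  |A|=431.5837
6. ⊥bis P3·P5 via (31.905,33.33): [(4.3599, 45.3092) (43, 40.5931) (43, 45.3677) (24.4846, 62.9037)]  |A|=431.5837
7. ⊥bis P3·P6 via (33.315,43.6): [(4.3599, 45.3092) (28.6179, 42.3485) (42.3302, 46.0021) (24.4846, 62.9037)]  |A|=391.6763
8. ⊥bis P3·P7 via (21.505,44.035): [(16.781, 56.1686) (21.8395, 43.1758) (28.6179, 42.3485) (42.3302, 46.0021) (24.4846, 62.9037)]  |A|=283.5171
9. ⊥bis P3·P8 via (30.235,55.47): [(18.244, 52.4107) (21.8395, 43.1758) (28.6179, 42.3485) (42.3302, 46.0021) (31.8881, 55.8918)]  |A|=203.3937
10. ⊥bis P3·P9 via (21.615,38.66): [(18.244, 52.4107) (21.8395, 43.1758) (28.6179, 42.3485) (42.3302, 46.0021) (31.8881, 55.8918)]  |A|=203.3937
11. canonical 5-gon: [(18.244, 52.4107) (21.8395, 43.1758) (28.6179, 42.3485) (42.3302, 46.0021) (31.8881, 55.8918)]
12. shoelace: 203.3937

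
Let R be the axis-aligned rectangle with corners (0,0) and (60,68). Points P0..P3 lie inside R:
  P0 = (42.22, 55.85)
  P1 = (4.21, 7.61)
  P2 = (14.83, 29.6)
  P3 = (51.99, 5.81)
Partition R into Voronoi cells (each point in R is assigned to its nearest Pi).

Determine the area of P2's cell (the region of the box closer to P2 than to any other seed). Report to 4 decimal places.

Area of P2's cell: 1372.6859

1. box [0,60]×[0,68]: [(0, 0) (60, 0) (60, 68) (0, 68)]
2. ⊥bis P2·P0 via (28.525,42.725): [(0, 0) (60, 0) (60, 9.8831) (4.302, 68) (0, 68)]  |A|=2461.5012
3. ⊥bis P2·P1 via (9.52,18.605): [(0, 23.2027) (48.0439, 0) (60, 0) (60, 9.8831) (4.302, 68) (0, 68)]  |A|=1904.1281
4. ⊥bis P2·P3 via (33.41,17.705): [(0, 23.2027) (28.2081, 9.5796) (41.0567, 29.6491) (4.302, 68) (0, 68)]  |A|=1372.6859
5. canonical 5-gon: [(0, 23.2027) (28.2081, 9.5796) (41.0567, 29.6491) (4.302, 68) (0, 68)]
6. shoelace: 1372.6859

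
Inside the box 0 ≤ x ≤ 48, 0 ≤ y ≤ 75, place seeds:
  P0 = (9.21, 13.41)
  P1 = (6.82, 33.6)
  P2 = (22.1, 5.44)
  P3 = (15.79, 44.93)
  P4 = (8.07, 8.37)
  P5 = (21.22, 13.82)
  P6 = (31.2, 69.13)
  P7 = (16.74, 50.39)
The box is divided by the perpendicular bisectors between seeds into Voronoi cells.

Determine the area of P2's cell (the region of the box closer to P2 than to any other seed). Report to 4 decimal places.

1. box [0,48]×[0,75]: [(0, 0) (48, 0) (48, 75) (0, 75)]
2. ⊥bis P2·P0 via (15.655,9.425): [(9.8274, 0) (48, 0) (48, 61.7371)]  |A|=1178.3307
3. ⊥bis P2·P1 via (14.46,19.52): [(25.6517, 25.5927) (9.8274, 0) (48, 0) (48, 37.7193)]  |A|=909.9518
4. ⊥bis P2·P3 via (18.945,25.185): [(27.3858, 26.5337) (25.6517, 25.5927) (9.8274, 0) (48, 0) (48, 29.8276)]  |A|=828.612
5. ⊥bis P2·P4 via (15.085,6.905): [(27.3858, 26.5337) (25.6517, 25.5927) (15.589, 9.3182) (13.643, 0) (48, 0) (48, 29.8276)]  |A|=810.8351
6. ⊥bis P2·P5 via (21.66,9.63): [(15.5194, 8.9852) (13.643, 0) (48, 0) (48, 12.396)]  |A|=355.6667
7. ⊥bis P2·P6 via (26.65,37.285): [(15.5194, 8.9852) (13.643, 0) (48, 0) (48, 12.396)]  |A|=355.6667
8. ⊥bis P2·P7 via (19.42,27.915): [(15.5194, 8.9852) (13.643, 0) (48, 0) (48, 12.396)]  |A|=355.6667
9. canonical 4-gon: [(15.5194, 8.9852) (13.643, 0) (48, 0) (48, 12.396)]
10. shoelace: 355.6667

Area of P2's cell: 355.6667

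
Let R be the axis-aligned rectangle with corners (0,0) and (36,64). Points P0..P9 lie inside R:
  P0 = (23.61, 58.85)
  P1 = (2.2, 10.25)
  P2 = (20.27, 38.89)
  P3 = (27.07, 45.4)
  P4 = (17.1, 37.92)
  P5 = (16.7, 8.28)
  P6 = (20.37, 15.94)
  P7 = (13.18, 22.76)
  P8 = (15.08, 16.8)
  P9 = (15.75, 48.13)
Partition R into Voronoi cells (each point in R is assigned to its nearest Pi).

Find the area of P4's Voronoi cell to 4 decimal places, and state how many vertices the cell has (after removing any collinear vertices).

1. box [0,36]×[0,64]: [(0, 0) (36, 0) (36, 64) (0, 64)]
2. ⊥bis P4·P0 via (20.355,48.385): [(0, 54.7162) (0, 0) (36, 0) (36, 43.5188)]  |A|=1768.2297
3. ⊥bis P4·P1 via (9.65,24.085): [(0, 54.7162) (0, 29.2814) (36, 9.8958) (36, 43.5188)]  |A|=1063.0396
4. ⊥bis P4·P2 via (18.685,38.405): [(15.1343, 50.0088) (0, 54.7162) (0, 29.2814) (25.7137, 15.4349)]  |A|=563.7368
5. ⊥bis P4·P3 via (22.085,41.66): [(15.1343, 50.0088) (0, 54.7162) (0, 29.2814) (25.7137, 15.4349)]  |A|=563.7368
6. ⊥bis P4·P5 via (16.9,23.1): [(23.3951, 23.0123) (15.1343, 50.0088) (0, 54.7162) (0, 29.2814) (11.3398, 23.175)]  |A|=518.2513
7. ⊥bis P4·P6 via (18.735,26.93): [(22.0456, 27.4225) (15.1343, 50.0088) (0, 54.7162) (0, 29.2814) (7.477, 25.2551)]  |A|=472.4402
8. ⊥bis P4·P7 via (15.14,30.34): [(21.6695, 28.6516) (15.1343, 50.0088) (0, 54.7162) (0, 34.2548)]  |A|=367.9245
9. ⊥bis P4·P8 via (16.09,27.36): [(21.6695, 28.6516) (15.1343, 50.0088) (0, 54.7162) (0, 34.2548)]  |A|=367.9245
10. ⊥bis P4·P9 via (16.425,43.025): [(21.6695, 28.6516) (17.2384, 43.1326) (0, 40.8532) (0, 34.2548)]  |A|=201.3557
11. canonical 4-gon: [(21.6695, 28.6516) (17.2384, 43.1326) (0, 40.8532) (0, 34.2548)]
12. shoelace: 201.3557

Area of P4's cell: 201.3557 (4 vertices)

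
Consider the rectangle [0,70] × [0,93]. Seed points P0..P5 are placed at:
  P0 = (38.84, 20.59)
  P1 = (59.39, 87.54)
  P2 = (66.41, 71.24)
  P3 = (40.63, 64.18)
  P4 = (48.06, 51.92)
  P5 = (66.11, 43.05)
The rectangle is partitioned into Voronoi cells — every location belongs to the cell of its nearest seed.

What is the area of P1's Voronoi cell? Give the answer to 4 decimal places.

Area of P1's cell: 478.2391

1. box [0,70]×[0,93]: [(0, 0) (70, 0) (70, 93) (0, 93)]
2. ⊥bis P1·P0 via (49.115,54.065): [(0, 69.1406) (70, 47.6544) (70, 93) (0, 93)]  |A|=2422.1725
3. ⊥bis P1·P2 via (62.9,79.39): [(0, 69.1406) (22.8303, 62.133) (70, 82.4478) (70, 93) (0, 93)]  |A|=1601.5762
4. ⊥bis P1·P3 via (50.01,75.86): [(51.6484, 74.5442) (70, 82.4478) (70, 93) (28.6672, 93)]  |A|=478.2391
5. ⊥bis P1·P4 via (53.725,69.73): [(51.6484, 74.5442) (70, 82.4478) (70, 93) (28.6672, 93)]  |A|=478.2391
6. ⊥bis P1·P5 via (62.75,65.295): [(51.6484, 74.5442) (70, 82.4478) (70, 93) (28.6672, 93)]  |A|=478.2391
7. canonical 4-gon: [(51.6484, 74.5442) (70, 82.4478) (70, 93) (28.6672, 93)]
8. shoelace: 478.2391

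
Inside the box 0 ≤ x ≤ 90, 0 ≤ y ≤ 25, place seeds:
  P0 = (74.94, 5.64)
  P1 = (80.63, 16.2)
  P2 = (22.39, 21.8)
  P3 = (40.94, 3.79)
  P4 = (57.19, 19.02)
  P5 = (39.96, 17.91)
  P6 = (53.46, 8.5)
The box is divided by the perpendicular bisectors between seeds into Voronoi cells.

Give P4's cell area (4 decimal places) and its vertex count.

Area of P4's cell: 242.2770 (5 vertices)

1. box [0,90]×[0,25]: [(0, 0) (90, 0) (90, 25) (0, 25)]
2. ⊥bis P4·P0 via (66.065,12.33): [(0, 0) (56.7706, 0) (75.6157, 25) (0, 25)]  |A|=1654.8287
3. ⊥bis P4·P1 via (68.91,17.61): [(0, 0) (56.7706, 0) (68.6944, 15.8182) (69.7991, 25) (0, 25)]  |A|=1628.1253
4. ⊥bis P4·P2 via (39.79,20.41): [(38.1595, 0) (56.7706, 0) (68.6944, 15.8182) (69.7991, 25) (40.1567, 25)]  |A|=649.1725
5. ⊥bis P4·P3 via (49.065,11.405): [(39.8556, 21.2312) (58.1006, 1.7643) (68.6944, 15.8182) (69.7991, 25) (40.1567, 25)]  |A|=422.5653
6. ⊥bis P4·P5 via (48.575,18.465): [(49.0272, 11.4453) (58.1006, 1.7643) (68.6944, 15.8182) (69.7991, 25) (48.154, 25)]  |A|=349.6084
7. ⊥bis P4·P6 via (55.325,13.76): [(48.7274, 16.0993) (64.6505, 10.4535) (68.6944, 15.8182) (69.7991, 25) (48.154, 25)]  |A|=242.277
8. canonical 5-gon: [(48.7274, 16.0993) (64.6505, 10.4535) (68.6944, 15.8182) (69.7991, 25) (48.154, 25)]
9. shoelace: 242.277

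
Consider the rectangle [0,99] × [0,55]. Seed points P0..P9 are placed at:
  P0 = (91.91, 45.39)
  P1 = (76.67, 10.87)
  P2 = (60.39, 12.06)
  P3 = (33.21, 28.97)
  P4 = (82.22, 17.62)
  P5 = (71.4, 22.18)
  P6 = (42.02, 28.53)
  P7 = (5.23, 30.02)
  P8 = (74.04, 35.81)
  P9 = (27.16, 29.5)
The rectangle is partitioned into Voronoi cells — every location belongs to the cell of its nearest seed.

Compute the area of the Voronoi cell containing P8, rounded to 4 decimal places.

1. box [0,99]×[0,55]: [(0, 0) (99, 0) (99, 55) (0, 55)]
2. ⊥bis P8·P0 via (82.975,40.6): [(0, 0) (99, 0) (99, 10.7079) (75.2552, 55) (0, 55)]  |A|=4919.147
3. ⊥bis P8·P1 via (75.355,23.34): [(0, 15.3936) (91.3251, 25.0241) (75.2552, 55) (0, 55)]  |A|=2936.4527
4. ⊥bis P8·P2 via (67.215,23.935): [(69.3517, 22.7069) (91.3251, 25.0241) (75.2552, 55) (13.1642, 55)]  |A|=1350.51
5. ⊥bis P8·P3 via (53.625,32.39): [(53.7444, 31.677) (69.3517, 22.7069) (91.3251, 25.0241) (75.2552, 55) (49.8373, 55)]  |A|=922.8471
6. ⊥bis P8·P4 via (78.13,26.715): [(53.7444, 31.677) (69.2927, 22.7409) (88.0316, 31.1677) (75.2552, 55) (49.8373, 55)]  |A|=850.9662
7. ⊥bis P8·P5 via (72.72,28.995): [(53.5724, 32.7037) (80.0451, 27.5762) (88.0316, 31.1677) (75.2552, 55) (49.8373, 55)]  |A|=752.185
8. ⊥bis P8·P6 via (58.03,32.17): [(58.1084, 31.8251) (80.0451, 27.5762) (88.0316, 31.1677) (75.2552, 55) (52.8394, 55)]  |A|=668.4711
9. ⊥bis P8·P7 via (39.635,32.915): [(58.1084, 31.8251) (80.0451, 27.5762) (88.0316, 31.1677) (75.2552, 55) (52.8394, 55)]  |A|=668.4711
10. ⊥bis P8·P9 via (50.6,32.655): [(58.1084, 31.8251) (80.0451, 27.5762) (88.0316, 31.1677) (75.2552, 55) (52.8394, 55)]  |A|=668.4711
11. canonical 5-gon: [(58.1084, 31.8251) (80.0451, 27.5762) (88.0316, 31.1677) (75.2552, 55) (52.8394, 55)]
12. shoelace: 668.4711

Area of P8's cell: 668.4711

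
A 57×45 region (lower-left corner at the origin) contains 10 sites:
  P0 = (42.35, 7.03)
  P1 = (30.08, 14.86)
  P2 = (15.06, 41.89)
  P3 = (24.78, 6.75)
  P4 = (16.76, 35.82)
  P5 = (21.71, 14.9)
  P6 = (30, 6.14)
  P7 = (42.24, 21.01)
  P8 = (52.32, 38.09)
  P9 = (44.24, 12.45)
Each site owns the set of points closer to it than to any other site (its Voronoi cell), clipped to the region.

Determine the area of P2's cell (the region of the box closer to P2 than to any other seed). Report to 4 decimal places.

Area of P2's cell: 198.7070

1. box [0,57]×[0,45]: [(0, 0) (57, 0) (57, 45) (0, 45)]
2. ⊥bis P2·P0 via (28.705,24.46): [(0, 1.9884) (54.9426, 45) (0, 45)]  |A|=1181.5844
3. ⊥bis P2·P1 via (22.57,28.375): [(0, 15.8333) (52.4884, 45) (0, 45)]  |A|=765.4554
4. ⊥bis P2·P3 via (19.92,24.32): [(0, 18.81) (10.6663, 21.7603) (52.4884, 45) (0, 45)]  |A|=749.5806
5. ⊥bis P2·P4 via (15.91,38.855): [(0, 34.3992) (37.8513, 45) (0, 45)]  |A|=200.6278
6. ⊥bis P2·P5 via (18.385,28.395): [(0, 34.3992) (37.8513, 45) (0, 45)]  |A|=200.6278
7. ⊥bis P2·P6 via (22.53,24.015): [(0, 34.3992) (37.8513, 45) (0, 45)]  |A|=200.6278
8. ⊥bis P2·P7 via (28.65,31.45): [(0, 34.3992) (37.8513, 45) (0, 45)]  |A|=200.6278
9. ⊥bis P2·P8 via (33.69,39.99): [(0, 34.3992) (34.0936, 43.9476) (34.201, 45) (0, 45)]  |A|=198.707
10. ⊥bis P2·P9 via (29.65,27.17): [(0, 34.3992) (34.0936, 43.9476) (34.201, 45) (0, 45)]  |A|=198.707
11. canonical 4-gon: [(0, 34.3992) (34.0936, 43.9476) (34.201, 45) (0, 45)]
12. shoelace: 198.707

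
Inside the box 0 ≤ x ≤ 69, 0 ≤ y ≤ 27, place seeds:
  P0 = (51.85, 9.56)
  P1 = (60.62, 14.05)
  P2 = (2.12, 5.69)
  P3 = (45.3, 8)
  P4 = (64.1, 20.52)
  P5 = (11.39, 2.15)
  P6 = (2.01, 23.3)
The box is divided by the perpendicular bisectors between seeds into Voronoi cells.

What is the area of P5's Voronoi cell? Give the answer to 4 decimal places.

1. box [0,69]×[0,27]: [(0, 0) (69, 0) (69, 27) (0, 27)]
2. ⊥bis P5·P0 via (31.62,5.855): [(0, 0) (32.6923, 0) (27.7474, 27) (0, 27)]  |A|=815.9364
3. ⊥bis P5·P1 via (36.005,8.1): [(0, 0) (32.6923, 0) (27.7474, 27) (0, 27)]  |A|=815.9364
4. ⊥bis P5·P2 via (6.755,3.92): [(5.258, 0) (32.6923, 0) (27.7474, 27) (15.5687, 27)]  |A|=534.7751
5. ⊥bis P5·P3 via (28.345,5.075): [(5.258, 0) (29.2205, 0) (24.5626, 27) (15.5687, 27)]  |A|=444.9107
6. ⊥bis P5·P4 via (37.745,11.335): [(5.258, 0) (29.2205, 0) (24.5626, 27) (15.5687, 27)]  |A|=444.9107
7. ⊥bis P5·P6 via (6.7,12.725): [(10.8142, 14.5497) (5.258, 0) (29.2205, 0) (25.5807, 21.0986)]  |A|=342.0169
8. canonical 4-gon: [(10.8142, 14.5497) (5.258, 0) (29.2205, 0) (25.5807, 21.0986)]
9. shoelace: 342.0169

Area of P5's cell: 342.0169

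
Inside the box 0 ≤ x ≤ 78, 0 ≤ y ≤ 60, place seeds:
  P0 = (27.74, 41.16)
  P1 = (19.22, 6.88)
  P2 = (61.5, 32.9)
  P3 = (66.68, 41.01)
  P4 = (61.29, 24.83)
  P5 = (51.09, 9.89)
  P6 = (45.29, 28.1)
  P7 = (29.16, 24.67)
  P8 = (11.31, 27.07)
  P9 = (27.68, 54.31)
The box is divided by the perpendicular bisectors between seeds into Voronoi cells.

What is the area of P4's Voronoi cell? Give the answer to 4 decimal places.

Area of P4's cell: 444.8701

1. box [0,78]×[0,60]: [(0, 0) (78, 0) (78, 60) (0, 60)]
2. ⊥bis P4·P0 via (44.515,32.995): [(28.4551, 0) (78, 0) (78, 60) (57.6593, 60)]  |A|=2096.5665
3. ⊥bis P4·P1 via (40.255,15.855): [(38.3479, 20.3247) (47.0199, 0) (78, 0) (78, 60) (57.6593, 60)]  |A|=1907.9053
4. ⊥bis P4·P2 via (61.395,28.865): [(42.7411, 29.3504) (38.3479, 20.3247) (47.0199, 0) (78, 0) (78, 28.4329)]  |A|=1039.6771
5. ⊥bis P4·P3 via (63.985,32.92): [(77.4084, 28.4483) (42.7411, 29.3504) (38.3479, 20.3247) (47.0199, 0) (78, 0) (78, 28.2512)]  |A|=1039.6234
6. ⊥bis P4·P5 via (56.19,17.36): [(77.4084, 28.4483) (42.7411, 29.3504) (41.715, 27.2425) (78, 2.4696) (78, 28.2512)]  |A|=508.6163
7. ⊥bis P4·P6 via (53.29,26.465): [(77.4084, 28.4483) (53.8208, 29.0621) (52.0121, 20.2124) (78, 2.4696) (78, 28.2512)]  |A|=444.8701
8. ⊥bis P4·P7 via (45.225,24.75): [(77.4084, 28.4483) (53.8208, 29.0621) (52.0121, 20.2124) (78, 2.4696) (78, 28.2512)]  |A|=444.8701
9. ⊥bis P4·P8 via (36.3,25.95): [(77.4084, 28.4483) (53.8208, 29.0621) (52.0121, 20.2124) (78, 2.4696) (78, 28.2512)]  |A|=444.8701
10. ⊥bis P4·P9 via (44.485,39.57): [(77.4084, 28.4483) (53.8208, 29.0621) (52.0121, 20.2124) (78, 2.4696) (78, 28.2512)]  |A|=444.8701
11. canonical 5-gon: [(77.4084, 28.4483) (53.8208, 29.0621) (52.0121, 20.2124) (78, 2.4696) (78, 28.2512)]
12. shoelace: 444.8701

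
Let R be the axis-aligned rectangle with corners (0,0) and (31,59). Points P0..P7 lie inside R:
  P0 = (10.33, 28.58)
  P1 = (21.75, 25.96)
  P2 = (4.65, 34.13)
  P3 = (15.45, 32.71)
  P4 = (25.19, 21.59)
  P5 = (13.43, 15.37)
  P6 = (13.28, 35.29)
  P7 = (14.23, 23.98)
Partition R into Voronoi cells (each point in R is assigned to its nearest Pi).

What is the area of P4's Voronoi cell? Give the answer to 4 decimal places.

Area of P4's cell: 203.5656

1. box [0,31]×[0,59]: [(0, 0) (31, 0) (31, 59) (0, 59)]
2. ⊥bis P4·P0 via (17.76,25.085): [(5.9603, 0) (31, 0) (31, 53.2318)]  |A|=666.4557
3. ⊥bis P4·P1 via (23.47,23.775): [(13.4239, 15.8668) (5.9603, 0) (31, 0) (31, 29.7025)]  |A|=459.6783
4. ⊥bis P4·P2 via (14.92,27.86): [(13.4239, 15.8668) (5.9603, 0) (31, 0) (31, 29.7025)]  |A|=459.6783
5. ⊥bis P4·P3 via (20.32,27.15): [(13.4239, 15.8668) (5.9603, 0) (31, 0) (31, 29.7025)]  |A|=459.6783
6. ⊥bis P4·P5 via (19.31,18.48): [(18.5556, 19.9064) (29.0843, 0) (31, 0) (31, 29.7025)]  |A|=203.8832
7. ⊥bis P4·P6 via (19.235,28.44): [(18.5556, 19.9064) (29.0843, 0) (31, 0) (31, 29.7025)]  |A|=203.8832
8. ⊥bis P4·P7 via (19.71,22.785): [(19.1914, 20.407) (18.9285, 19.2013) (29.0843, 0) (31, 0) (31, 29.7025)]  |A|=203.5656
9. canonical 5-gon: [(19.1914, 20.407) (18.9285, 19.2013) (29.0843, 0) (31, 0) (31, 29.7025)]
10. shoelace: 203.5656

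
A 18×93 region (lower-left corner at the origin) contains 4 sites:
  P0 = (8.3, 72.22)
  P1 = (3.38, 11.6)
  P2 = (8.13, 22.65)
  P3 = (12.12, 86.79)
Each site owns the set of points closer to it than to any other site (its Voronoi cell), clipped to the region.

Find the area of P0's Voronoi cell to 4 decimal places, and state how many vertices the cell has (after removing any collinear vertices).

Area of P0's cell: 583.0188 (4 vertices)

1. box [0,18]×[0,93]: [(0, 0) (18, 0) (18, 93) (0, 93)]
2. ⊥bis P0·P1 via (5.84,41.91): [(0, 42.384) (18, 40.9231) (18, 93) (0, 93)]  |A|=924.2365
3. ⊥bis P0·P2 via (8.215,47.435): [(0, 47.4632) (18, 47.4014) (18, 93) (0, 93)]  |A|=820.2185
4. ⊥bis P0·P3 via (10.21,79.505): [(0, 82.1819) (0, 47.4632) (18, 47.4014) (18, 77.4626)]  |A|=583.0188
5. canonical 4-gon: [(0, 82.1819) (0, 47.4632) (18, 47.4014) (18, 77.4626)]
6. shoelace: 583.0188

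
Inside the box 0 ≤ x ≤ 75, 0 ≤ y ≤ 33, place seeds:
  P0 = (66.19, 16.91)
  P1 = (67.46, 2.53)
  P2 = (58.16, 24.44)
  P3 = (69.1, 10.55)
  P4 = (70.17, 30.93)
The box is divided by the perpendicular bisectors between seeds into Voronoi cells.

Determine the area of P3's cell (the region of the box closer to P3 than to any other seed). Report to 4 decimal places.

Area of P3's cell: 107.4799

1. box [0,75]×[0,33]: [(0, 0) (75, 0) (75, 33) (0, 33)]
2. ⊥bis P3·P0 via (67.645,13.73): [(37.6372, 0) (75, 0) (75, 17.0953)]  |A|=319.3637
3. ⊥bis P3·P1 via (68.28,6.54): [(56.9807, 8.8506) (75, 5.1658) (75, 17.0953)]  |A|=107.4799
4. ⊥bis P3·P2 via (63.63,17.495): [(56.9807, 8.8506) (75, 5.1658) (75, 17.0953)]  |A|=107.4799
5. ⊥bis P3·P4 via (69.635,20.74): [(56.9807, 8.8506) (75, 5.1658) (75, 17.0953)]  |A|=107.4799
6. canonical 3-gon: [(56.9807, 8.8506) (75, 5.1658) (75, 17.0953)]
7. shoelace: 107.4799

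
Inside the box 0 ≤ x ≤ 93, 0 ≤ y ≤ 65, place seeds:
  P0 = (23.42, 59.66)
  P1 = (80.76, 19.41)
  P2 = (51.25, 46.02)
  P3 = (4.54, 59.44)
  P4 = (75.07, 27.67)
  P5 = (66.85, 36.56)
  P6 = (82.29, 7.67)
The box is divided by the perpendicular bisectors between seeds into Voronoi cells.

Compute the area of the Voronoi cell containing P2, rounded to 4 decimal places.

Area of P2's cell: 1708.6360

1. box [0,93]×[0,65]: [(0, 0) (93, 0) (93, 65) (0, 65)]
2. ⊥bis P2·P0 via (37.335,52.84): [(11.4371, 0) (93, 0) (93, 65) (43.2948, 65)]  |A|=4266.2108
3. ⊥bis P2·P1 via (66.005,32.715): [(11.4371, 0) (36.505, 0) (93, 62.652) (93, 65) (43.2948, 65)]  |A|=2496.4484
4. ⊥bis P2·P3 via (27.895,52.73): [(14.5987, 6.4507) (12.7454, 0) (36.505, 0) (93, 62.652) (93, 65) (43.2948, 65)]  |A|=2492.2287
5. ⊥bis P2·P4 via (63.16,36.845): [(14.5987, 6.4507) (12.7454, 0) (34.776, 0) (84.8495, 65) (43.2948, 65)]  |A|=2104.8219
6. ⊥bis P2·P5 via (59.05,41.29): [(14.5987, 6.4507) (12.7454, 0) (34.0113, 0) (73.428, 65) (43.2948, 65)]  |A|=1708.7686
7. ⊥bis P2·P6 via (66.77,26.845): [(14.5987, 6.4507) (12.7454, 0) (33.6029, 0) (34.405, 0.6492) (73.428, 65) (43.2948, 65)]  |A|=1708.636
8. canonical 6-gon: [(14.5987, 6.4507) (12.7454, 0) (33.6029, 0) (34.405, 0.6492) (73.428, 65) (43.2948, 65)]
9. shoelace: 1708.636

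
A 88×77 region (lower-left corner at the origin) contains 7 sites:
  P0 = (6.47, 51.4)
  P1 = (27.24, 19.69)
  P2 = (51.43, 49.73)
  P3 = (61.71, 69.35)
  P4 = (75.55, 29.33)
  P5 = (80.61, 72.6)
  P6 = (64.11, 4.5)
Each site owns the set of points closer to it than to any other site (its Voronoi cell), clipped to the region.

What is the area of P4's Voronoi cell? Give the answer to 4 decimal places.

1. box [0,88]×[0,77]: [(0, 0) (88, 0) (88, 77) (0, 77)]
2. ⊥bis P4·P0 via (41.01,40.365): [(28.114, 0) (88, 0) (88, 77) (52.7143, 77)]  |A|=3664.1096
3. ⊥bis P4·P1 via (51.395,24.51): [(45.455, 54.2779) (56.2858, 0) (88, 0) (88, 77) (52.7143, 77)]  |A|=2899.555
4. ⊥bis P4·P2 via (63.49,39.53): [(51.2788, 25.0921) (56.2858, 0) (88, 0) (88, 68.5095)]  |A|=1655.761
5. ⊥bis P4·P3 via (68.63,49.34): [(73.0922, 50.8831) (51.2788, 25.0921) (56.2858, 0) (88, 0) (88, 56.0387)]  |A|=1562.8046
6. ⊥bis P4·P5 via (78.08,50.965): [(74.5295, 51.3802) (73.0922, 50.8831) (51.2788, 25.0921) (56.2858, 0) (88, 0) (88, 49.805)]  |A|=1520.8189
7. ⊥bis P4·P6 via (69.83,16.915): [(74.5295, 51.3802) (73.0922, 50.8831) (51.504, 25.3584) (88, 8.5435) (88, 49.805)]  |A|=959.3159
8. canonical 5-gon: [(74.5295, 51.3802) (73.0922, 50.8831) (51.504, 25.3584) (88, 8.5435) (88, 49.805)]
9. shoelace: 959.3159

Area of P4's cell: 959.3159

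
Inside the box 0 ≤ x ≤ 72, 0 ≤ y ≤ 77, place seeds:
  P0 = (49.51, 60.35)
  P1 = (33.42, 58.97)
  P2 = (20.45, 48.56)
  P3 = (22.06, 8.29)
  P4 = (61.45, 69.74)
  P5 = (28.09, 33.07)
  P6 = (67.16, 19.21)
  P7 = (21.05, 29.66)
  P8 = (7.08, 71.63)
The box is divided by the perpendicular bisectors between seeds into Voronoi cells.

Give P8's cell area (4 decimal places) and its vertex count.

Area of P8's cell: 417.2443 (4 vertices)

1. box [0,72]×[0,77]: [(0, 0) (72, 0) (72, 77) (0, 77)]
2. ⊥bis P8·P0 via (28.295,65.99): [(0, 0) (10.7516, 0) (31.222, 77) (0, 77)]  |A|=1615.9831
3. ⊥bis P8·P1 via (20.25,65.3): [(0, 23.1685) (25.8735, 77) (0, 77)]  |A|=696.4039
4. ⊥bis P8·P2 via (13.765,60.095): [(0, 52.1176) (19.2862, 63.2948) (25.8735, 77) (0, 77)]  |A|=417.2443
5. ⊥bis P8·P3 via (14.57,39.96): [(0, 52.1176) (19.2862, 63.2948) (25.8735, 77) (0, 77)]  |A|=417.2443
6. ⊥bis P8·P4 via (34.265,70.685): [(0, 52.1176) (19.2862, 63.2948) (25.8735, 77) (0, 77)]  |A|=417.2443
7. ⊥bis P8·P5 via (17.585,52.35): [(0, 52.1176) (19.2862, 63.2948) (25.8735, 77) (0, 77)]  |A|=417.2443
8. ⊥bis P8·P6 via (37.12,45.42): [(0, 52.1176) (19.2862, 63.2948) (25.8735, 77) (0, 77)]  |A|=417.2443
9. ⊥bis P8·P7 via (14.065,50.645): [(0, 52.1176) (19.2862, 63.2948) (25.8735, 77) (0, 77)]  |A|=417.2443
10. canonical 4-gon: [(0, 52.1176) (19.2862, 63.2948) (25.8735, 77) (0, 77)]
11. shoelace: 417.2443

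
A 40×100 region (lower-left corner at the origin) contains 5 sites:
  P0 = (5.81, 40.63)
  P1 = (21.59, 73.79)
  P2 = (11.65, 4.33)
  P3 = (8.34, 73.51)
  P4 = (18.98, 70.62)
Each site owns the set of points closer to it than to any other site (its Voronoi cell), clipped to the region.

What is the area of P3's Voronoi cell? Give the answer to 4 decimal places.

Area of P3's cell: 580.2849

1. box [0,40]×[0,100]: [(0, 0) (40, 0) (40, 100) (0, 100)]
2. ⊥bis P3·P0 via (7.075,57.07): [(0, 57.6144) (40, 54.5365) (40, 100) (0, 100)]  |A|=1756.9813
3. ⊥bis P3·P1 via (14.965,73.65): [(0, 57.6144) (15.3288, 56.4349) (14.4082, 100) (0, 100)]  |A|=638.7067
4. ⊥bis P3·P2 via (9.995,38.92): [(0, 57.6144) (15.3288, 56.4349) (14.4082, 100) (0, 100)]  |A|=638.7067
5. ⊥bis P3·P4 via (13.66,72.065): [(0, 57.6144) (9.5357, 56.8807) (14.9019, 76.6372) (14.4082, 100) (0, 100)]  |A|=580.2849
6. canonical 5-gon: [(0, 57.6144) (9.5357, 56.8807) (14.9019, 76.6372) (14.4082, 100) (0, 100)]
7. shoelace: 580.2849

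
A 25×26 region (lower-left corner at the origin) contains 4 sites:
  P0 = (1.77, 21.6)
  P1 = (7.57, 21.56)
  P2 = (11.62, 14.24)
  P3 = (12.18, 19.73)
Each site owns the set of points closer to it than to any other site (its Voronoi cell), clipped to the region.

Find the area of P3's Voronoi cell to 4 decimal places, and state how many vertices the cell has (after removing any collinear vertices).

1. box [0,25]×[0,26]: [(0, 0) (25, 0) (25, 26) (0, 26)]
2. ⊥bis P3·P0 via (6.975,20.665): [(3.2628, 0) (25, 0) (25, 26) (7.9334, 26)]  |A|=504.4495
3. ⊥bis P3·P1 via (9.875,20.645): [(4.5714, 7.2846) (3.2628, 0) (25, 0) (25, 26) (12.0007, 26)]  |A|=466.3881
4. ⊥bis P3·P2 via (11.9,16.985): [(8.5575, 17.326) (25, 15.6488) (25, 26) (12.0007, 26)]  |A|=141.4785
5. canonical 4-gon: [(8.5575, 17.326) (25, 15.6488) (25, 26) (12.0007, 26)]
6. shoelace: 141.4785

Area of P3's cell: 141.4785 (4 vertices)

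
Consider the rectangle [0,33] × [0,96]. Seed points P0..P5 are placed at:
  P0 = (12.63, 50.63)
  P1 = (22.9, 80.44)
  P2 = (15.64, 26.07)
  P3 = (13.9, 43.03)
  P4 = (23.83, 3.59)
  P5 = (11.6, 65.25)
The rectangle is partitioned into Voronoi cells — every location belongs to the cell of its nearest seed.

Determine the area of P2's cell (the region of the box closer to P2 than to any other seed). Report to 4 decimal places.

Area of P2's cell: 695.5105

1. box [0,33]×[0,96]: [(0, 0) (33, 0) (33, 96) (0, 96)]
2. ⊥bis P2·P0 via (14.135,38.35): [(0, 36.6177) (0, 0) (33, 0) (33, 40.662)]  |A|=1275.115
3. ⊥bis P2·P1 via (19.27,53.255): [(0, 36.6177) (0, 0) (33, 0) (33, 40.662)]  |A|=1275.115
4. ⊥bis P2·P3 via (14.77,34.55): [(0, 33.0347) (0, 0) (33, 0) (33, 36.4203)]  |A|=1146.0071
5. ⊥bis P2·P4 via (19.735,14.83): [(0, 33.0347) (0, 7.6401) (33, 19.6628) (33, 36.4203)]  |A|=695.5105
6. ⊥bis P2·P5 via (13.62,45.66): [(0, 33.0347) (0, 7.6401) (33, 19.6628) (33, 36.4203)]  |A|=695.5105
7. canonical 4-gon: [(0, 33.0347) (0, 7.6401) (33, 19.6628) (33, 36.4203)]
8. shoelace: 695.5105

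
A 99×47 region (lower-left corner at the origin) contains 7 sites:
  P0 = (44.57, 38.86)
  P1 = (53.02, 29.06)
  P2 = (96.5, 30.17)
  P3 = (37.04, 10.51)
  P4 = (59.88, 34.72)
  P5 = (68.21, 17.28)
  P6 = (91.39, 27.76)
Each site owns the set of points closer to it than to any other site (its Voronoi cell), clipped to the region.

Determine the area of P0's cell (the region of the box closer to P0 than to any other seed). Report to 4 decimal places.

Area of P0's cell: 872.3742

1. box [0,99]×[0,47]: [(0, 0) (99, 0) (99, 47) (0, 47)]
2. ⊥bis P0·P1 via (48.795,33.96): [(0, 0) (9.4094, 0) (63.9183, 47) (0, 47)]  |A|=1723.2022
3. ⊥bis P0·P2 via (70.535,34.515): [(0, 0) (9.4094, 0) (63.9183, 47) (0, 47)]  |A|=1723.2022
4. ⊥bis P0·P3 via (40.805,24.685): [(0, 35.5232) (38.6898, 25.2468) (63.9183, 47) (0, 47)]  |A|=917.2315
5. ⊥bis P0·P4 via (52.225,36.79): [(0, 35.5232) (38.6898, 25.2468) (52.27, 36.9563) (54.9859, 47) (0, 47)]  |A|=872.3742
6. ⊥bis P0·P5 via (56.39,28.07): [(0, 35.5232) (38.6898, 25.2468) (52.27, 36.9563) (54.9859, 47) (0, 47)]  |A|=872.3742
7. ⊥bis P0·P6 via (67.98,33.31): [(0, 35.5232) (38.6898, 25.2468) (52.27, 36.9563) (54.9859, 47) (0, 47)]  |A|=872.3742
8. canonical 5-gon: [(0, 35.5232) (38.6898, 25.2468) (52.27, 36.9563) (54.9859, 47) (0, 47)]
9. shoelace: 872.3742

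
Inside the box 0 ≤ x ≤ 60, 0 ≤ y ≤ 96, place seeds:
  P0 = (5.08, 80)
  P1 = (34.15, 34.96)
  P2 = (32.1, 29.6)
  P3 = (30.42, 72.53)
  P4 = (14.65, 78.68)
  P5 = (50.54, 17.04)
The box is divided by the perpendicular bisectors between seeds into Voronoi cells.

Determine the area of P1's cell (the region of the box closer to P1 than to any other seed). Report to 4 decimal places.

Area of P1's cell: 1012.4519

1. box [0,60]×[0,96]: [(0, 0) (60, 0) (60, 96) (0, 96)]
2. ⊥bis P1·P0 via (19.615,57.48): [(0, 44.82) (0, 0) (60, 0) (60, 83.5455)]  |A|=3850.9651
3. ⊥bis P1·P2 via (33.125,32.28): [(0.1256, 44.901) (60, 22.0013) (60, 83.5455)]  |A|=1842.4615
4. ⊥bis P1·P3 via (32.285,53.745): [(10.4729, 51.5795) (0.1256, 44.901) (60, 22.0013) (60, 56.4966)]  |A|=1172.6337
5. ⊥bis P1·P4 via (24.4,56.82): [(13.2739, 51.8576) (5.6024, 48.4359) (0.1256, 44.901) (60, 22.0013) (60, 56.4966)]  |A|=1168.9083
6. ⊥bis P1·P5 via (42.345,26): [(13.2739, 51.8576) (5.6024, 48.4359) (0.1256, 44.901) (44.468, 27.9417) (60, 42.1476) (60, 56.4966)]  |A|=1012.4519
7. canonical 6-gon: [(13.2739, 51.8576) (5.6024, 48.4359) (0.1256, 44.901) (44.468, 27.9417) (60, 42.1476) (60, 56.4966)]
8. shoelace: 1012.4519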